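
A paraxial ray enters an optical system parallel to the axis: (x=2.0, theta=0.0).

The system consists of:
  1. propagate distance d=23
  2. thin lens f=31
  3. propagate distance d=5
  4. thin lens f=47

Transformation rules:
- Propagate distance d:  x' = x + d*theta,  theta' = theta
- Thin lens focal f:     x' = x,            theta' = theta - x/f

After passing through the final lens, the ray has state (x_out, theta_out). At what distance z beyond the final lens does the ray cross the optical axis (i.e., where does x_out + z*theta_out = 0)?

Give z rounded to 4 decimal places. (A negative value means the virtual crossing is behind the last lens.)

Initial: x=2.0000 theta=0.0000
After 1 (propagate distance d=23): x=2.0000 theta=0.0000
After 2 (thin lens f=31): x=2.0000 theta=-2/31 (≈-0.0645)
After 3 (propagate distance d=5): x=52/31 (≈1.6774) theta=-2/31 (≈-0.0645)
After 4 (thin lens f=47): x=52/31 (≈1.6774) theta=-146/1457 (≈-0.1002)
z_focus = -x_out/theta_out = -(52/31)/(-146/1457) = 1222/73 ≈ 16.7397
Rounded to 4 decimal places: z = 16.7397

Answer: 16.7397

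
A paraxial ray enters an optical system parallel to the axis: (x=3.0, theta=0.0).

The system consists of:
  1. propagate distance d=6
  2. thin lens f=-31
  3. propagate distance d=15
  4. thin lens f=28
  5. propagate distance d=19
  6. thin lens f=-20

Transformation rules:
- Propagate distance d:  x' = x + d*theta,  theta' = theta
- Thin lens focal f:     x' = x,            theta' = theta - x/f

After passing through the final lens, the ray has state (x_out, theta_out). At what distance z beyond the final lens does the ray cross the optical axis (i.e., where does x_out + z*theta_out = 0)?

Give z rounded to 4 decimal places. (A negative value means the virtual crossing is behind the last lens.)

Initial: x=3.0000 theta=0.0000
After 1 (propagate distance d=6): x=3.0000 theta=0.0000
After 2 (thin lens f=-31): x=3.0000 theta=3/31 (≈0.0968)
After 3 (propagate distance d=15): x=138/31 (≈4.4516) theta=3/31 (≈0.0968)
After 4 (thin lens f=28): x=138/31 (≈4.4516) theta=-27/434 (≈-0.0622)
After 5 (propagate distance d=19): x=1419/434 (≈3.2696) theta=-27/434 (≈-0.0622)
After 6 (thin lens f=-20): x=1419/434 (≈3.2696) theta=879/8680 (≈0.1013)
z_focus = -x_out/theta_out = -(1419/434)/(879/8680) = -9460/293 ≈ -32.2867
Rounded to 4 decimal places: z = -32.2867

Answer: -32.2867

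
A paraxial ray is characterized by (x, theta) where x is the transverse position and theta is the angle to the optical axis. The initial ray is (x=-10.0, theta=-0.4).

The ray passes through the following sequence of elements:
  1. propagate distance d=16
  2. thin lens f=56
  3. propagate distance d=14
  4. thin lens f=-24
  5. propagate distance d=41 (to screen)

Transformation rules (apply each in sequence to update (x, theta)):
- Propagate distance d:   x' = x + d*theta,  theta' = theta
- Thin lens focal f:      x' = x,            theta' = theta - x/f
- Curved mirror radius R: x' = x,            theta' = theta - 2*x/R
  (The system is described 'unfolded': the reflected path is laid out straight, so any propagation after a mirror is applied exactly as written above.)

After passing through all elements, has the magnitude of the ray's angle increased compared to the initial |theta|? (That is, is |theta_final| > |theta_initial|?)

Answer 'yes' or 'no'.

Answer: yes

Derivation:
Initial: x=-10.0000 theta=-0.4000
After 1 (propagate distance d=16): x=-16.4000 theta=-0.4000
After 2 (thin lens f=56): x=-16.4000 theta=-3/28 (≈-0.1071)
After 3 (propagate distance d=14): x=-17.9000 theta=-3/28 (≈-0.1071)
After 4 (thin lens f=-24): x=-17.9000 theta=-1433/1680 (≈-0.8530)
After 5 (propagate distance d=41 (to screen)): x=-17765/336 (≈-52.8720) theta=-1433/1680 (≈-0.8530)
|theta_initial|=0.4000 |theta_final|=1433/1680 (≈0.8530) -> increased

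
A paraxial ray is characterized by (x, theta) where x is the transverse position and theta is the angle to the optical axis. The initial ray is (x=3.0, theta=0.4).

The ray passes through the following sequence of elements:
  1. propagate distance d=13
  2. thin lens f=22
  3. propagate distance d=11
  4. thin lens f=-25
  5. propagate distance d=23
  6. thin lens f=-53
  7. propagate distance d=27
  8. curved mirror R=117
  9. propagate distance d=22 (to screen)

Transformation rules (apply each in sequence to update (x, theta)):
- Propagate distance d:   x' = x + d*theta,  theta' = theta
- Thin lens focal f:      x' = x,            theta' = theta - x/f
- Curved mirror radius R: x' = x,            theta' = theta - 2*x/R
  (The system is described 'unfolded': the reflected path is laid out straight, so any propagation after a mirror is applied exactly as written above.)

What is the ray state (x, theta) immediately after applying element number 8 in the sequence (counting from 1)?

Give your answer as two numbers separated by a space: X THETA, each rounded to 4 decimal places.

Answer: 35.4972 0.0802

Derivation:
Initial: x=3.0000 theta=0.4000
After 1 (propagate distance d=13): x=8.2000 theta=0.4000
After 2 (thin lens f=22): x=8.2000 theta=3/110 (≈0.0273)
After 3 (propagate distance d=11): x=8.5000 theta=3/110 (≈0.0273)
After 4 (thin lens f=-25): x=8.5000 theta=101/275 (≈0.3673)
After 5 (propagate distance d=23): x=9321/550 (≈16.9473) theta=101/275 (≈0.3673)
After 6 (thin lens f=-53): x=9321/550 (≈16.9473) theta=20027/29150 (≈0.6870)
After 7 (propagate distance d=27): x=517371/14575 (≈35.4972) theta=20027/29150 (≈0.6870)
After 8 (curved mirror R=117): x=517371/14575 (≈35.4972) theta=3649/45474 (≈0.0802)
Rounded to 4 decimal places: x = 35.4972, theta = 0.0802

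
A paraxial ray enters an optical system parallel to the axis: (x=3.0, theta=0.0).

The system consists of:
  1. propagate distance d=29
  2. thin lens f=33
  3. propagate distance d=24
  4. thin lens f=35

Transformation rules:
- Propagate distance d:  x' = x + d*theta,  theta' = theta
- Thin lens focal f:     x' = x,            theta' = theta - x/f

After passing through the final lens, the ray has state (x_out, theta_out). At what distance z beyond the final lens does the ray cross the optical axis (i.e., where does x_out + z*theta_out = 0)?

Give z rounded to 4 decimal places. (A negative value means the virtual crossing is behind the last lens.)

Initial: x=3.0000 theta=0.0000
After 1 (propagate distance d=29): x=3.0000 theta=0.0000
After 2 (thin lens f=33): x=3.0000 theta=-1/11 (≈-0.0909)
After 3 (propagate distance d=24): x=9/11 (≈0.8182) theta=-1/11 (≈-0.0909)
After 4 (thin lens f=35): x=9/11 (≈0.8182) theta=-4/35 (≈-0.1143)
z_focus = -x_out/theta_out = -(9/11)/(-4/35) = 315/44 ≈ 7.1591
Rounded to 4 decimal places: z = 7.1591

Answer: 7.1591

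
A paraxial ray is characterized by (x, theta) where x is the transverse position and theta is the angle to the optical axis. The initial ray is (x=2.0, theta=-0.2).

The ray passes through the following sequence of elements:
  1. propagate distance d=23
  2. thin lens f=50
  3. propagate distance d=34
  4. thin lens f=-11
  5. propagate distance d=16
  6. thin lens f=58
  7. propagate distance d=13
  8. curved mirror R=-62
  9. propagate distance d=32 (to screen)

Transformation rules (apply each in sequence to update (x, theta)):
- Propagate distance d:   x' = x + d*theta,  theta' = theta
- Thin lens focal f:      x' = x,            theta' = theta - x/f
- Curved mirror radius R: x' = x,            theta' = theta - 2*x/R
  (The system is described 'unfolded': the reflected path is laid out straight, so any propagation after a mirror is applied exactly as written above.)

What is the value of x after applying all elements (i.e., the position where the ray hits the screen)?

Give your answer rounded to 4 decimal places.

Answer: -70.8077

Derivation:
Initial: x=2.0000 theta=-0.2000
After 1 (propagate distance d=23): x=-2.6000 theta=-0.2000
After 2 (thin lens f=50): x=-2.6000 theta=-0.1480
After 3 (propagate distance d=34): x=-7.6320 theta=-0.1480
After 4 (thin lens f=-11): x=-7.6320 theta=-463/550 (≈-0.8418)
After 5 (propagate distance d=16): x=-29014/1375 (≈-21.1011) theta=-463/550 (≈-0.8418)
After 6 (thin lens f=58): x=-29014/1375 (≈-21.1011) theta=-38121/79750 (≈-0.4780)
After 7 (propagate distance d=13): x=-39607/1450 (≈-27.3152) theta=-38121/79750 (≈-0.4780)
After 8 (curved mirror R=-62): x=-39607/1450 (≈-27.3152) theta=-1680068/1236125 (≈-1.3591)
After 9 (propagate distance d=32 (to screen)): x=-175054287/2472250 (≈-70.8077) theta=-1680068/1236125 (≈-1.3591)
Rounded to 4 decimal places: x = -70.8077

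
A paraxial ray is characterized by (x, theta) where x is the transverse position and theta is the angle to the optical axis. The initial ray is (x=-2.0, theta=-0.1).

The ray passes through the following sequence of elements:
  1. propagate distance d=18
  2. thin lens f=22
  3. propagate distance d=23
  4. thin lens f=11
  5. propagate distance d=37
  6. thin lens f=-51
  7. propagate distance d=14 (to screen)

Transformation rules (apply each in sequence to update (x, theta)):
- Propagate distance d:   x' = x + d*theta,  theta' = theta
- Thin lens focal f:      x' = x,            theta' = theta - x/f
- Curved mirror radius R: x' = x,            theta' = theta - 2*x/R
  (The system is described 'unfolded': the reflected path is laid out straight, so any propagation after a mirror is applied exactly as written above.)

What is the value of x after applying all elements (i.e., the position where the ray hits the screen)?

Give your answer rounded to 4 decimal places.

Initial: x=-2.0000 theta=-0.1000
After 1 (propagate distance d=18): x=-3.8000 theta=-0.1000
After 2 (thin lens f=22): x=-3.8000 theta=4/55 (≈0.0727)
After 3 (propagate distance d=23): x=-117/55 (≈-2.1273) theta=4/55 (≈0.0727)
After 4 (thin lens f=11): x=-117/55 (≈-2.1273) theta=161/605 (≈0.2661)
After 5 (propagate distance d=37): x=934/121 (≈7.7190) theta=161/605 (≈0.2661)
After 6 (thin lens f=-51): x=934/121 (≈7.7190) theta=1171/2805 (≈0.4175)
After 7 (propagate distance d=14 (to screen)): x=418504/30855 (≈13.5636) theta=1171/2805 (≈0.4175)
Rounded to 4 decimal places: x = 13.5636

Answer: 13.5636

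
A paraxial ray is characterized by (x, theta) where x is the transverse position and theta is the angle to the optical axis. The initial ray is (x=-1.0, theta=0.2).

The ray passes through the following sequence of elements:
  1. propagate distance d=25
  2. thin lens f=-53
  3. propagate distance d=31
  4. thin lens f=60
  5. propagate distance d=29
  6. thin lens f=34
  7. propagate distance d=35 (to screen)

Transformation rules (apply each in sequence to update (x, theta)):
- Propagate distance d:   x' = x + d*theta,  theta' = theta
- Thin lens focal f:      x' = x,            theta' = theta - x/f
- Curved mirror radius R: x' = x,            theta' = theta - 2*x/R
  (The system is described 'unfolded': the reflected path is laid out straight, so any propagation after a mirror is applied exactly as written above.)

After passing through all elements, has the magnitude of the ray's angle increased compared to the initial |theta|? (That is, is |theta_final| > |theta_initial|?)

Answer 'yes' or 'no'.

Initial: x=-1.0000 theta=0.2000
After 1 (propagate distance d=25): x=4.0000 theta=0.2000
After 2 (thin lens f=-53): x=4.0000 theta=73/265 (≈0.2755)
After 3 (propagate distance d=31): x=3323/265 (≈12.5396) theta=73/265 (≈0.2755)
After 4 (thin lens f=60): x=3323/265 (≈12.5396) theta=1057/15900 (≈0.0665)
After 5 (propagate distance d=29): x=230033/15900 (≈14.4675) theta=1057/15900 (≈0.0665)
After 6 (thin lens f=34): x=230033/15900 (≈14.4675) theta=-38819/108120 (≈-0.3590)
After 7 (propagate distance d=35 (to screen)): x=342599/180200 (≈1.9012) theta=-38819/108120 (≈-0.3590)
|theta_initial|=0.2000 |theta_final|=38819/108120 (≈0.3590) -> increased

Answer: yes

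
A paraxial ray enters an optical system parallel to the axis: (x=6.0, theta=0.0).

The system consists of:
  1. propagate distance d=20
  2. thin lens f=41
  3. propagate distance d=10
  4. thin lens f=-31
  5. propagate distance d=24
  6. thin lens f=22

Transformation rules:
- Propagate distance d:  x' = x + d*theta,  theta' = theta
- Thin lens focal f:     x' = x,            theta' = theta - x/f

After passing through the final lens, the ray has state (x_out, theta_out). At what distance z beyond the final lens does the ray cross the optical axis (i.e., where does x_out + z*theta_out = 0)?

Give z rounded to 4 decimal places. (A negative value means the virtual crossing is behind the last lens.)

Initial: x=6.0000 theta=0.0000
After 1 (propagate distance d=20): x=6.0000 theta=0.0000
After 2 (thin lens f=41): x=6.0000 theta=-6/41 (≈-0.1463)
After 3 (propagate distance d=10): x=186/41 (≈4.5366) theta=-6/41 (≈-0.1463)
After 4 (thin lens f=-31): x=186/41 (≈4.5366) theta=0.0000
After 5 (propagate distance d=24): x=186/41 (≈4.5366) theta=0.0000
After 6 (thin lens f=22): x=186/41 (≈4.5366) theta=-93/451 (≈-0.2062)
z_focus = -x_out/theta_out = -(186/41)/(-93/451) = 22.0000
Rounded to 4 decimal places: z = 22.0000

Answer: 22.0000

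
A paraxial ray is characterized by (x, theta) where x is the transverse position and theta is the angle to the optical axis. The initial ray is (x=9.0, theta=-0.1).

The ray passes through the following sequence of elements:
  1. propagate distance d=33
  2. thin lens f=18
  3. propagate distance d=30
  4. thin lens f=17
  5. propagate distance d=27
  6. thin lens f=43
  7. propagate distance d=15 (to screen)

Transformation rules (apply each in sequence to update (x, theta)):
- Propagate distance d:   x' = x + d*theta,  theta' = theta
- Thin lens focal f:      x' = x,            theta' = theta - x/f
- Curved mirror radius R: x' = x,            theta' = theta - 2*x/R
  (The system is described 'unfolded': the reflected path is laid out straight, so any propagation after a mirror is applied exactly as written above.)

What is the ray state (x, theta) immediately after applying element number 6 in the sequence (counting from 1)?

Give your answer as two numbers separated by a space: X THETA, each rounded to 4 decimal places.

Initial: x=9.0000 theta=-0.1000
After 1 (propagate distance d=33): x=5.7000 theta=-0.1000
After 2 (thin lens f=18): x=5.7000 theta=-5/12 (≈-0.4167)
After 3 (propagate distance d=30): x=-6.8000 theta=-5/12 (≈-0.4167)
After 4 (thin lens f=17): x=-6.8000 theta=-1/60 (≈-0.0167)
After 5 (propagate distance d=27): x=-7.2500 theta=-1/60 (≈-0.0167)
After 6 (thin lens f=43): x=-7.2500 theta=98/645 (≈0.1519)
Rounded to 4 decimal places: x = -7.2500, theta = 0.1519

Answer: -7.2500 0.1519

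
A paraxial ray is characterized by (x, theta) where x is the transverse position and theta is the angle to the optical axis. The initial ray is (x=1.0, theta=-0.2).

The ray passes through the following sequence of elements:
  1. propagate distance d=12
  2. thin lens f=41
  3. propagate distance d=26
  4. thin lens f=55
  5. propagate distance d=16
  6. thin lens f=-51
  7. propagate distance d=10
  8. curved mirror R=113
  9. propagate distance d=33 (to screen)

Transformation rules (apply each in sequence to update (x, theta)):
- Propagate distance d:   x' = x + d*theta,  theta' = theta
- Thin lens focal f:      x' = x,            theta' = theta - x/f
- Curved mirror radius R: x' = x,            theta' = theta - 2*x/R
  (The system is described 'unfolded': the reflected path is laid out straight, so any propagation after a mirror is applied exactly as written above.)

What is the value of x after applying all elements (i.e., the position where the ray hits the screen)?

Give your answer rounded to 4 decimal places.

Initial: x=1.0000 theta=-0.2000
After 1 (propagate distance d=12): x=-1.4000 theta=-0.2000
After 2 (thin lens f=41): x=-1.4000 theta=-34/205 (≈-0.1659)
After 3 (propagate distance d=26): x=-1171/205 (≈-5.7122) theta=-34/205 (≈-0.1659)
After 4 (thin lens f=55): x=-1171/205 (≈-5.7122) theta=-699/11275 (≈-0.0620)
After 5 (propagate distance d=16): x=-75589/11275 (≈-6.7041) theta=-699/11275 (≈-0.0620)
After 6 (thin lens f=-51): x=-75589/11275 (≈-6.7041) theta=-111238/575025 (≈-0.1934)
After 7 (propagate distance d=10): x=-4967419/575025 (≈-8.6386) theta=-111238/575025 (≈-0.1934)
After 8 (curved mirror R=113): x=-4967419/575025 (≈-8.6386) theta=-878352/21659275 (≈-0.0406)
After 9 (propagate distance d=33 (to screen)): x=-7626767/764445 (≈-9.9769) theta=-878352/21659275 (≈-0.0406)
Rounded to 4 decimal places: x = -9.9769

Answer: -9.9769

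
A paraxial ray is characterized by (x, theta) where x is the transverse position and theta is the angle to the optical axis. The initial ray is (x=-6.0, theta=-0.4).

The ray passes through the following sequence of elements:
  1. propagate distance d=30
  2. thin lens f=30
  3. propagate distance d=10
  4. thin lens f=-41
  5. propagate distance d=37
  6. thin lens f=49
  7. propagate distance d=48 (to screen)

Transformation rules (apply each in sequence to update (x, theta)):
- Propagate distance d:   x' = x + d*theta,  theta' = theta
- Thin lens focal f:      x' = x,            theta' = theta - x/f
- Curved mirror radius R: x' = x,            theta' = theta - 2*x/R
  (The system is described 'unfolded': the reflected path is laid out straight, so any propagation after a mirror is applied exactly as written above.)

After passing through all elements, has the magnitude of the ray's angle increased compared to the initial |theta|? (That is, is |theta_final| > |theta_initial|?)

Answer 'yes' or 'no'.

Initial: x=-6.0000 theta=-0.4000
After 1 (propagate distance d=30): x=-18.0000 theta=-0.4000
After 2 (thin lens f=30): x=-18.0000 theta=0.2000
After 3 (propagate distance d=10): x=-16.0000 theta=0.2000
After 4 (thin lens f=-41): x=-16.0000 theta=-39/205 (≈-0.1902)
After 5 (propagate distance d=37): x=-4723/205 (≈-23.0390) theta=-39/205 (≈-0.1902)
After 6 (thin lens f=49): x=-4723/205 (≈-23.0390) theta=2812/10045 (≈0.2799)
After 7 (propagate distance d=48 (to screen)): x=-96451/10045 (≈-9.6019) theta=2812/10045 (≈0.2799)
|theta_initial|=0.4000 |theta_final|=2812/10045 (≈0.2799) -> not increased

Answer: no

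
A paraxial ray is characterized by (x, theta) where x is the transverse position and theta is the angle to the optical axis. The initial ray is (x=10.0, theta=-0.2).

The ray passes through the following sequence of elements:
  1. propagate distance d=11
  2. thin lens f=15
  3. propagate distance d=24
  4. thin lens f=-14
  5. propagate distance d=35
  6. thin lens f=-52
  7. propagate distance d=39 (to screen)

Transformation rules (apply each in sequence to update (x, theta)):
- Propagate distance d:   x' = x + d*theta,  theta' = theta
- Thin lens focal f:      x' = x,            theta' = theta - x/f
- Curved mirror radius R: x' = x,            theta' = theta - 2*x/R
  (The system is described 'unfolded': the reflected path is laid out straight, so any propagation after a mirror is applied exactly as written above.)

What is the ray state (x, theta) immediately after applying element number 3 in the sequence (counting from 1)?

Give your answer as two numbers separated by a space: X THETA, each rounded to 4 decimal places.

Answer: -9.4800 -0.7200

Derivation:
Initial: x=10.0000 theta=-0.2000
After 1 (propagate distance d=11): x=7.8000 theta=-0.2000
After 2 (thin lens f=15): x=7.8000 theta=-0.7200
After 3 (propagate distance d=24): x=-9.4800 theta=-0.7200
Rounded to 4 decimal places: x = -9.4800, theta = -0.7200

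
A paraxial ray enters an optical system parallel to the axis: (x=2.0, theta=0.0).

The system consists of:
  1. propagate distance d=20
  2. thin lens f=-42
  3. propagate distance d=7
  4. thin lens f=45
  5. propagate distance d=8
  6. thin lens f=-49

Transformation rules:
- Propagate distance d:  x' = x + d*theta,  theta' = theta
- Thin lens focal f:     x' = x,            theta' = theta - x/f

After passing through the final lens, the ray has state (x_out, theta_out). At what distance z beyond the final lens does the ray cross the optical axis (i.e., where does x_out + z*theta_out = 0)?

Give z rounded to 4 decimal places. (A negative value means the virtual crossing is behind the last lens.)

Initial: x=2.0000 theta=0.0000
After 1 (propagate distance d=20): x=2.0000 theta=0.0000
After 2 (thin lens f=-42): x=2.0000 theta=1/21 (≈0.0476)
After 3 (propagate distance d=7): x=7/3 (≈2.3333) theta=1/21 (≈0.0476)
After 4 (thin lens f=45): x=7/3 (≈2.3333) theta=-4/945 (≈-0.0042)
After 5 (propagate distance d=8): x=2173/945 (≈2.2995) theta=-4/945 (≈-0.0042)
After 6 (thin lens f=-49): x=2173/945 (≈2.2995) theta=659/15435 (≈0.0427)
z_focus = -x_out/theta_out = -(2173/945)/(659/15435) = -106477/1977 ≈ -53.8579
Rounded to 4 decimal places: z = -53.8579

Answer: -53.8579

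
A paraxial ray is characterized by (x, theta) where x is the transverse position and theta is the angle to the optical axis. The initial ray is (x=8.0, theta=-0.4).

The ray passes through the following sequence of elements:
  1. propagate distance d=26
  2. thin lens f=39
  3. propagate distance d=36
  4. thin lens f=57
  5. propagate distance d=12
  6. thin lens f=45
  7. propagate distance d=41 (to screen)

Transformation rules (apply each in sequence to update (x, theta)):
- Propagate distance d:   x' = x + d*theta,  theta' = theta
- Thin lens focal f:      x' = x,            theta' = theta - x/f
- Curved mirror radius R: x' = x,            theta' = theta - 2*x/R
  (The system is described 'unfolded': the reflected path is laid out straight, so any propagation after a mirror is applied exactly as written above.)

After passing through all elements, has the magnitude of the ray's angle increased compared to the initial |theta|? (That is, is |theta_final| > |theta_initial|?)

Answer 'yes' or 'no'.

Answer: no

Derivation:
Initial: x=8.0000 theta=-0.4000
After 1 (propagate distance d=26): x=-2.4000 theta=-0.4000
After 2 (thin lens f=39): x=-2.4000 theta=-22/65 (≈-0.3385)
After 3 (propagate distance d=36): x=-948/65 (≈-14.5846) theta=-22/65 (≈-0.3385)
After 4 (thin lens f=57): x=-948/65 (≈-14.5846) theta=-102/1235 (≈-0.0826)
After 5 (propagate distance d=12): x=-19236/1235 (≈-15.5757) theta=-102/1235 (≈-0.0826)
After 6 (thin lens f=45): x=-19236/1235 (≈-15.5757) theta=4882/18525 (≈0.2635)
After 7 (propagate distance d=41 (to screen)): x=-88378/18525 (≈-4.7707) theta=4882/18525 (≈0.2635)
|theta_initial|=0.4000 |theta_final|=4882/18525 (≈0.2635) -> not increased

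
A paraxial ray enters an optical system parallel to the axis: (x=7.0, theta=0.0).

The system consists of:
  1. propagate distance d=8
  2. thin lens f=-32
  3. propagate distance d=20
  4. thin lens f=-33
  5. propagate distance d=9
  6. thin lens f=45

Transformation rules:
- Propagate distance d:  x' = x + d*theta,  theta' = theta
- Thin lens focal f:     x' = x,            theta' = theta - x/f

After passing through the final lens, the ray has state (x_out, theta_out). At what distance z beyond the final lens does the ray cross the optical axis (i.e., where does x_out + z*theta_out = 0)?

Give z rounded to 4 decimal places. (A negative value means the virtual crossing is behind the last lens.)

Answer: -83.0692

Derivation:
Initial: x=7.0000 theta=0.0000
After 1 (propagate distance d=8): x=7.0000 theta=0.0000
After 2 (thin lens f=-32): x=7.0000 theta=7/32 (≈0.2188)
After 3 (propagate distance d=20): x=11.3750 theta=7/32 (≈0.2188)
After 4 (thin lens f=-33): x=11.3750 theta=595/1056 (≈0.5634)
After 5 (propagate distance d=9): x=5789/352 (≈16.4460) theta=595/1056 (≈0.5634)
After 6 (thin lens f=45): x=5789/352 (≈16.4460) theta=98/495 (≈0.1980)
z_focus = -x_out/theta_out = -(5789/352)/(98/495) = -37215/448 ≈ -83.0692
Rounded to 4 decimal places: z = -83.0692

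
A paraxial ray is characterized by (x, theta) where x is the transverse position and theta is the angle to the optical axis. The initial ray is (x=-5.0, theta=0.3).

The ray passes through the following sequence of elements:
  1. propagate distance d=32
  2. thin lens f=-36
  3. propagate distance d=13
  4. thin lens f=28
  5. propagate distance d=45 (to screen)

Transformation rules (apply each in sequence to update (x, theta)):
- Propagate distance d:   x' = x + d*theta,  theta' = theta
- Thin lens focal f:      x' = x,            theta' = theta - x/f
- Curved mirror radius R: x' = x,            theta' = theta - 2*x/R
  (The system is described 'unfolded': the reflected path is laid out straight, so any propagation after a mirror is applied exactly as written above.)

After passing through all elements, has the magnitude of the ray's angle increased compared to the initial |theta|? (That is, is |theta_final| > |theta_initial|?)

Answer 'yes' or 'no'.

Answer: no

Derivation:
Initial: x=-5.0000 theta=0.3000
After 1 (propagate distance d=32): x=4.6000 theta=0.3000
After 2 (thin lens f=-36): x=4.6000 theta=77/180 (≈0.4278)
After 3 (propagate distance d=13): x=1829/180 (≈10.1611) theta=77/180 (≈0.4278)
After 4 (thin lens f=28): x=1829/180 (≈10.1611) theta=109/1680 (≈0.0649)
After 5 (propagate distance d=45 (to screen)): x=65927/5040 (≈13.0808) theta=109/1680 (≈0.0649)
|theta_initial|=0.3000 |theta_final|=109/1680 (≈0.0649) -> not increased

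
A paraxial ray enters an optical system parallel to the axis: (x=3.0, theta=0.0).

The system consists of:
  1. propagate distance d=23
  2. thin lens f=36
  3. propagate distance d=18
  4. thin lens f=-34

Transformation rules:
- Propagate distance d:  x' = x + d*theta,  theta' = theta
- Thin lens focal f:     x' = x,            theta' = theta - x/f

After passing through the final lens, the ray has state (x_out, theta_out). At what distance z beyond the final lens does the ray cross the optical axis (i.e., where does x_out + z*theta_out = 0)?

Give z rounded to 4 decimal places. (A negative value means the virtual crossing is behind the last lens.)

Initial: x=3.0000 theta=0.0000
After 1 (propagate distance d=23): x=3.0000 theta=0.0000
After 2 (thin lens f=36): x=3.0000 theta=-1/12 (≈-0.0833)
After 3 (propagate distance d=18): x=1.5000 theta=-1/12 (≈-0.0833)
After 4 (thin lens f=-34): x=1.5000 theta=-2/51 (≈-0.0392)
z_focus = -x_out/theta_out = -(1.5000)/(-2/51) = 38.2500
Rounded to 4 decimal places: z = 38.2500

Answer: 38.2500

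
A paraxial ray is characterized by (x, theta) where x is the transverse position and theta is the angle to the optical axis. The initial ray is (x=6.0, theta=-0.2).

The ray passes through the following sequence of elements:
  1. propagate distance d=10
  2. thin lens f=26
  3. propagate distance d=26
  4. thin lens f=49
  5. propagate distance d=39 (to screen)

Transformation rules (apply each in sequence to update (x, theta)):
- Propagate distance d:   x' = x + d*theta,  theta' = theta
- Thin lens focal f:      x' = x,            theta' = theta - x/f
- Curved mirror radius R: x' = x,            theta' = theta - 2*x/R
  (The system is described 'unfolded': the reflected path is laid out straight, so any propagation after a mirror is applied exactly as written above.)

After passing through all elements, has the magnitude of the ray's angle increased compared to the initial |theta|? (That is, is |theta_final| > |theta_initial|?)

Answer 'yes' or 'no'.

Answer: yes

Derivation:
Initial: x=6.0000 theta=-0.2000
After 1 (propagate distance d=10): x=4.0000 theta=-0.2000
After 2 (thin lens f=26): x=4.0000 theta=-23/65 (≈-0.3538)
After 3 (propagate distance d=26): x=-5.2000 theta=-23/65 (≈-0.3538)
After 4 (thin lens f=49): x=-5.2000 theta=-789/3185 (≈-0.2477)
After 5 (propagate distance d=39 (to screen)): x=-3641/245 (≈-14.8612) theta=-789/3185 (≈-0.2477)
|theta_initial|=0.2000 |theta_final|=789/3185 (≈0.2477) -> increased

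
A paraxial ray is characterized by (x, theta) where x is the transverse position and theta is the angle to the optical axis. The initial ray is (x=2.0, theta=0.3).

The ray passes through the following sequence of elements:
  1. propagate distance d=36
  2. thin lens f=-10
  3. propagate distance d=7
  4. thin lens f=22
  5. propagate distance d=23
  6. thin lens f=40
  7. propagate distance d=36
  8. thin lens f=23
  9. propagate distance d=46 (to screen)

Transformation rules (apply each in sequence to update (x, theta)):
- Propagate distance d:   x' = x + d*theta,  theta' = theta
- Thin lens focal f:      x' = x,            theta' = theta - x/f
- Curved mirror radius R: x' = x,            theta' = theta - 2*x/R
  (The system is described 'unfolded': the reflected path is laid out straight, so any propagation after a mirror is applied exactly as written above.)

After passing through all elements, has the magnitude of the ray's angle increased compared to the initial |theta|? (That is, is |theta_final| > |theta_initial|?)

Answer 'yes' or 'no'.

Answer: yes

Derivation:
Initial: x=2.0000 theta=0.3000
After 1 (propagate distance d=36): x=12.8000 theta=0.3000
After 2 (thin lens f=-10): x=12.8000 theta=1.5800
After 3 (propagate distance d=7): x=23.8600 theta=1.5800
After 4 (thin lens f=22): x=23.8600 theta=109/220 (≈0.4955)
After 5 (propagate distance d=23): x=38781/1100 (≈35.2555) theta=109/220 (≈0.4955)
After 6 (thin lens f=40): x=38781/1100 (≈35.2555) theta=-16981/44000 (≈-0.3859)
After 7 (propagate distance d=36): x=234981/11000 (≈21.3619) theta=-16981/44000 (≈-0.3859)
After 8 (thin lens f=23): x=234981/11000 (≈21.3619) theta=-1330487/1012000 (≈-1.3147)
After 9 (propagate distance d=46 (to screen)): x=-34421/880 (≈-39.1148) theta=-1330487/1012000 (≈-1.3147)
|theta_initial|=0.3000 |theta_final|=1330487/1012000 (≈1.3147) -> increased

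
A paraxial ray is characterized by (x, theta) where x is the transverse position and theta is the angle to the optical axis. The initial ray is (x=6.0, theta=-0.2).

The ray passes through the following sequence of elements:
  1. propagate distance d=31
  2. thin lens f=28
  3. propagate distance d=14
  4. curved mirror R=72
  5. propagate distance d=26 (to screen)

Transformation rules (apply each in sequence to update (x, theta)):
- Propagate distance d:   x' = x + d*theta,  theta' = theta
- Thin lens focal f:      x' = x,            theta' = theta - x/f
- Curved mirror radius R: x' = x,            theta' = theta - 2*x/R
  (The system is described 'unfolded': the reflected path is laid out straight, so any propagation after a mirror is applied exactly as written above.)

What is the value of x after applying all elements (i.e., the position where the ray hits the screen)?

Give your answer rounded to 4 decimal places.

Answer: -5.8198

Derivation:
Initial: x=6.0000 theta=-0.2000
After 1 (propagate distance d=31): x=-0.2000 theta=-0.2000
After 2 (thin lens f=28): x=-0.2000 theta=-27/140 (≈-0.1929)
After 3 (propagate distance d=14): x=-2.9000 theta=-27/140 (≈-0.1929)
After 4 (curved mirror R=72): x=-2.9000 theta=-283/2520 (≈-0.1123)
After 5 (propagate distance d=26 (to screen)): x=-7333/1260 (≈-5.8198) theta=-283/2520 (≈-0.1123)
Rounded to 4 decimal places: x = -5.8198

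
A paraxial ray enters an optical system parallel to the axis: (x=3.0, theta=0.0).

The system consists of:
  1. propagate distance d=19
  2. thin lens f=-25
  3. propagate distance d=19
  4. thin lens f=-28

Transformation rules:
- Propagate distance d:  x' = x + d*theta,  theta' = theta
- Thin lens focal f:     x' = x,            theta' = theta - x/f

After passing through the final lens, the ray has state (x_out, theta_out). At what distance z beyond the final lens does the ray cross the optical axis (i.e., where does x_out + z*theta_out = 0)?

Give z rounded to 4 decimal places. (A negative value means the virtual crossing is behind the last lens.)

Answer: -17.1111

Derivation:
Initial: x=3.0000 theta=0.0000
After 1 (propagate distance d=19): x=3.0000 theta=0.0000
After 2 (thin lens f=-25): x=3.0000 theta=0.1200
After 3 (propagate distance d=19): x=5.2800 theta=0.1200
After 4 (thin lens f=-28): x=5.2800 theta=54/175 (≈0.3086)
z_focus = -x_out/theta_out = -(5.2800)/(54/175) = -154/9 ≈ -17.1111
Rounded to 4 decimal places: z = -17.1111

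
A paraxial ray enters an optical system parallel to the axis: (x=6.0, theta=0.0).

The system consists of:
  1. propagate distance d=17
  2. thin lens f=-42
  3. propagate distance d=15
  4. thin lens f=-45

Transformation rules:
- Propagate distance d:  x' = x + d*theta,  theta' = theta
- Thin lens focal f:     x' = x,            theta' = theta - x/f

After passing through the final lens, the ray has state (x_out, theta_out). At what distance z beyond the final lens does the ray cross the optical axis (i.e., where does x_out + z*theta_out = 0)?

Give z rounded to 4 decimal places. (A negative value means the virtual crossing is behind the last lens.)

Answer: -25.1471

Derivation:
Initial: x=6.0000 theta=0.0000
After 1 (propagate distance d=17): x=6.0000 theta=0.0000
After 2 (thin lens f=-42): x=6.0000 theta=1/7 (≈0.1429)
After 3 (propagate distance d=15): x=57/7 (≈8.1429) theta=1/7 (≈0.1429)
After 4 (thin lens f=-45): x=57/7 (≈8.1429) theta=34/105 (≈0.3238)
z_focus = -x_out/theta_out = -(57/7)/(34/105) = -855/34 ≈ -25.1471
Rounded to 4 decimal places: z = -25.1471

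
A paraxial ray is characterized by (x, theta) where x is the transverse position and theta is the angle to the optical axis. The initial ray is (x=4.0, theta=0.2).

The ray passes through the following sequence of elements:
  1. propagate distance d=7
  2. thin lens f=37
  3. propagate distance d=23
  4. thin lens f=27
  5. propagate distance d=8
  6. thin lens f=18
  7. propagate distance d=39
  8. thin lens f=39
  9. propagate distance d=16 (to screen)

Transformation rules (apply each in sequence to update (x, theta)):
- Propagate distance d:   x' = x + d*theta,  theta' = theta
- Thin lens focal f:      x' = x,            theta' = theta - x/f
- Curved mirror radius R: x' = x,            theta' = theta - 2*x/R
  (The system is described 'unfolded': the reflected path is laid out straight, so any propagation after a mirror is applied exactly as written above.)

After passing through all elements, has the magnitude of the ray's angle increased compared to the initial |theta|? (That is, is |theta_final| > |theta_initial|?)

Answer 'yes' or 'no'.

Initial: x=4.0000 theta=0.2000
After 1 (propagate distance d=7): x=5.4000 theta=0.2000
After 2 (thin lens f=37): x=5.4000 theta=2/37 (≈0.0541)
After 3 (propagate distance d=23): x=1229/185 (≈6.6432) theta=2/37 (≈0.0541)
After 4 (thin lens f=27): x=1229/185 (≈6.6432) theta=-959/4995 (≈-0.1920)
After 5 (propagate distance d=8): x=25511/4995 (≈5.1073) theta=-959/4995 (≈-0.1920)
After 6 (thin lens f=18): x=25511/4995 (≈5.1073) theta=-42773/89910 (≈-0.4757)
After 7 (propagate distance d=39): x=-402983/29970 (≈-13.4462) theta=-42773/89910 (≈-0.4757)
After 8 (thin lens f=39): x=-402983/29970 (≈-13.4462) theta=-25511/194805 (≈-0.1310)
After 9 (propagate distance d=16 (to screen)): x=-2018377/129870 (≈-15.5415) theta=-25511/194805 (≈-0.1310)
|theta_initial|=0.2000 |theta_final|=25511/194805 (≈0.1310) -> not increased

Answer: no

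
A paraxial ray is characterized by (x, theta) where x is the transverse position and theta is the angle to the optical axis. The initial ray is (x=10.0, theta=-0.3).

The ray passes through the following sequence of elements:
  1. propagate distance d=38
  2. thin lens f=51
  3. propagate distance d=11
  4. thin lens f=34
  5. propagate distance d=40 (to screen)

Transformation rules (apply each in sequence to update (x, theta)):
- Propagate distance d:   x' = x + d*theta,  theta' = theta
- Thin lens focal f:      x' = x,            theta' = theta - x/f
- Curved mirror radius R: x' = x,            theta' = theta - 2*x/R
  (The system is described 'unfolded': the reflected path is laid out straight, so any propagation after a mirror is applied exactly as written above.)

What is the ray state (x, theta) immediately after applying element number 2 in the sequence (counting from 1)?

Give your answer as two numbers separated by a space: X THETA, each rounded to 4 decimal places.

Answer: -1.4000 -0.2725

Derivation:
Initial: x=10.0000 theta=-0.3000
After 1 (propagate distance d=38): x=-1.4000 theta=-0.3000
After 2 (thin lens f=51): x=-1.4000 theta=-139/510 (≈-0.2725)
Rounded to 4 decimal places: x = -1.4000, theta = -0.2725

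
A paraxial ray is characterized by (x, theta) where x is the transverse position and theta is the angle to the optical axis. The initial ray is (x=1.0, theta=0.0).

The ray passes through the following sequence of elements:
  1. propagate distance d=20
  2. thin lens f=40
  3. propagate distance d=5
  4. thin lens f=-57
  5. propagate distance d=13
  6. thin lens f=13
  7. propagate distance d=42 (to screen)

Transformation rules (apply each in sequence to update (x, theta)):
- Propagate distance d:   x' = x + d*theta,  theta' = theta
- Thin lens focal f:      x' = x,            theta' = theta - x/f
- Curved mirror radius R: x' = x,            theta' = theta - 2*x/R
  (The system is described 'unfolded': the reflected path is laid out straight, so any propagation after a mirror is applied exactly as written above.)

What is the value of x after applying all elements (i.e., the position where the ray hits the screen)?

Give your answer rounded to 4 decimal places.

Initial: x=1.0000 theta=0.0000
After 1 (propagate distance d=20): x=1.0000 theta=0.0000
After 2 (thin lens f=40): x=1.0000 theta=-0.0250
After 3 (propagate distance d=5): x=0.8750 theta=-0.0250
After 4 (thin lens f=-57): x=0.8750 theta=-11/1140 (≈-0.0096)
After 5 (propagate distance d=13): x=1709/2280 (≈0.7496) theta=-11/1140 (≈-0.0096)
After 6 (thin lens f=13): x=1709/2280 (≈0.7496) theta=-7/104 (≈-0.0673)
After 7 (propagate distance d=42 (to screen)): x=-61573/29640 (≈-2.0774) theta=-7/104 (≈-0.0673)
Rounded to 4 decimal places: x = -2.0774

Answer: -2.0774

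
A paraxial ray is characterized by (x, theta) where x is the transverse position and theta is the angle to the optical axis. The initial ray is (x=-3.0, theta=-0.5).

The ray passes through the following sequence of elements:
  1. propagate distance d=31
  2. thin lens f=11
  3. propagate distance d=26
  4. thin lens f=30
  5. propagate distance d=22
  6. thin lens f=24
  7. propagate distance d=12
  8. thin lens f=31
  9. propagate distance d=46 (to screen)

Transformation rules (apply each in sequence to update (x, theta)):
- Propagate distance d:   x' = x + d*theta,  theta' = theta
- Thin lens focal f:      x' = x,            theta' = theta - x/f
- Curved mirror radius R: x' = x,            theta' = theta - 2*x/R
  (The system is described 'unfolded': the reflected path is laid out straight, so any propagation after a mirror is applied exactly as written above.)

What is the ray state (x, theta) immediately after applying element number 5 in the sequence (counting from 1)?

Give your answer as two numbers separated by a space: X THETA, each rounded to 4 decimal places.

Initial: x=-3.0000 theta=-0.5000
After 1 (propagate distance d=31): x=-18.5000 theta=-0.5000
After 2 (thin lens f=11): x=-18.5000 theta=13/11 (≈1.1818)
After 3 (propagate distance d=26): x=269/22 (≈12.2273) theta=13/11 (≈1.1818)
After 4 (thin lens f=30): x=269/22 (≈12.2273) theta=511/660 (≈0.7742)
After 5 (propagate distance d=22): x=4828/165 (≈29.2606) theta=511/660 (≈0.7742)
Rounded to 4 decimal places: x = 29.2606, theta = 0.7742

Answer: 29.2606 0.7742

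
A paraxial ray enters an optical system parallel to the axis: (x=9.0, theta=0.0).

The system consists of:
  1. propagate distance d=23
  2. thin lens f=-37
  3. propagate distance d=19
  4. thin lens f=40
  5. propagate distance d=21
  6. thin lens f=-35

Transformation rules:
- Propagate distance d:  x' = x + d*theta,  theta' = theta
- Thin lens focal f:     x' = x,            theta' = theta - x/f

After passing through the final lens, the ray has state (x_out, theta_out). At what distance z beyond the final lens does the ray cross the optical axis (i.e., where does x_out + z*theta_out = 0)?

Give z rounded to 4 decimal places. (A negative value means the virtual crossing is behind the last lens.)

Initial: x=9.0000 theta=0.0000
After 1 (propagate distance d=23): x=9.0000 theta=0.0000
After 2 (thin lens f=-37): x=9.0000 theta=9/37 (≈0.2432)
After 3 (propagate distance d=19): x=504/37 (≈13.6216) theta=9/37 (≈0.2432)
After 4 (thin lens f=40): x=504/37 (≈13.6216) theta=-18/185 (≈-0.0973)
After 5 (propagate distance d=21): x=2142/185 (≈11.5784) theta=-18/185 (≈-0.0973)
After 6 (thin lens f=-35): x=2142/185 (≈11.5784) theta=216/925 (≈0.2335)
z_focus = -x_out/theta_out = -(2142/185)/(216/925) = -595/12 ≈ -49.5833
Rounded to 4 decimal places: z = -49.5833

Answer: -49.5833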